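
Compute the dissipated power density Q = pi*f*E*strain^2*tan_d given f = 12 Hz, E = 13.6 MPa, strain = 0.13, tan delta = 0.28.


Q = pi * f * E * strain^2 * tan_d
= pi * 12 * 13.6 * 0.13^2 * 0.28
= pi * 12 * 13.6 * 0.0169 * 0.28
= 2.4261

Q = 2.4261


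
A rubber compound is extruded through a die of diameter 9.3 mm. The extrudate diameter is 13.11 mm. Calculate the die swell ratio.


Die swell ratio = D_extrudate / D_die
= 13.11 / 9.3
= 1.41

Die swell = 1.41


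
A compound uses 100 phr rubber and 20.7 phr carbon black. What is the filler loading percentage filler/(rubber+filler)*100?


Filler % = filler / (rubber + filler) * 100
= 20.7 / (100 + 20.7) * 100
= 20.7 / 120.7 * 100
= 17.15%

17.15%


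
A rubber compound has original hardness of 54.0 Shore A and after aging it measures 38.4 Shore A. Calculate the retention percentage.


Retention = aged / original * 100
= 38.4 / 54.0 * 100
= 71.1%

71.1%


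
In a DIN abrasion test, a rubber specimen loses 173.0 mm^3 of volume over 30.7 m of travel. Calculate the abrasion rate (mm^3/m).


Rate = volume_loss / distance
= 173.0 / 30.7
= 5.635 mm^3/m

5.635 mm^3/m


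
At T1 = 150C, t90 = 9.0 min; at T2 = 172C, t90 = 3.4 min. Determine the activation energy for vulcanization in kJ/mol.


T1 = 423.15 K, T2 = 445.15 K
1/T1 - 1/T2 = 1.1679e-04
ln(t1/t2) = ln(9.0/3.4) = 0.9734
Ea = 8.314 * 0.9734 / 1.1679e-04 = 69294.9093 J/mol
Ea = 69.29 kJ/mol

69.29 kJ/mol


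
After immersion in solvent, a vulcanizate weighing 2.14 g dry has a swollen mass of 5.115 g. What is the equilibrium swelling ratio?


Q = W_swollen / W_dry
Q = 5.115 / 2.14
Q = 2.39

Q = 2.39


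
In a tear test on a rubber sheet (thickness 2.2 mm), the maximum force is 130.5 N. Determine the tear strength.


Tear strength = force / thickness
= 130.5 / 2.2
= 59.32 N/mm

59.32 N/mm


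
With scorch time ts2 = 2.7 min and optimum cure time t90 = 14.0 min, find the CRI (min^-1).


CRI = 100 / (t90 - ts2)
= 100 / (14.0 - 2.7)
= 100 / 11.3
= 8.85 min^-1

8.85 min^-1


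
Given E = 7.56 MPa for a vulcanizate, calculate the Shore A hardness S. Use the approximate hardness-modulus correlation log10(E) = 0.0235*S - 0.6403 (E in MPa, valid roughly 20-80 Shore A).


log10(E) = 0.0235*S - 0.6403  =>  S = (log10(E) + 0.6403) / 0.0235
log10(7.56) = 0.878522
S = (0.878522 + 0.6403) / 0.0235 = 1.518822 / 0.0235
S = 64.6

Shore A = 64.6


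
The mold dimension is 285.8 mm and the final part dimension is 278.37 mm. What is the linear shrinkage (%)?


Shrinkage = (mold - part) / mold * 100
= (285.8 - 278.37) / 285.8 * 100
= 7.43 / 285.8 * 100
= 2.6%

2.6%


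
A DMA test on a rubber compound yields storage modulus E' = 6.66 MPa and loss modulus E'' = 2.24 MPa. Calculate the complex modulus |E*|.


|E*| = sqrt(E'^2 + E''^2)
= sqrt(6.66^2 + 2.24^2)
= sqrt(44.3556 + 5.0176)
= 7.027 MPa

7.027 MPa


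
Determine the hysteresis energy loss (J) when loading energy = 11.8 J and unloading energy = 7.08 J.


Hysteresis loss = loading - unloading
= 11.8 - 7.08
= 4.72 J

4.72 J


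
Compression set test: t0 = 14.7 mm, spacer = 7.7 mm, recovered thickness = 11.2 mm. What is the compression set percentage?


CS = (t0 - recovered) / (t0 - ts) * 100
= (14.7 - 11.2) / (14.7 - 7.7) * 100
= 3.5 / 7.0 * 100
= 50.0%

50.0%


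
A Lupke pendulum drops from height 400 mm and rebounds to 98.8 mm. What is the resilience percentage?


Resilience = h_rebound / h_drop * 100
= 98.8 / 400 * 100
= 24.7%

24.7%


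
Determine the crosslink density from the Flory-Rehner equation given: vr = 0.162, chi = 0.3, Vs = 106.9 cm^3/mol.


ln(1 - vr) = ln(1 - 0.162) = -0.1767
Numerator = -((-0.1767) + 0.162 + 0.3 * 0.162^2) = 0.0069
Denominator = 106.9 * (0.162^(1/3) - 0.162/2) = 49.6162
nu = 0.0069 / 49.6162 = 1.3834e-04 mol/cm^3

1.3834e-04 mol/cm^3


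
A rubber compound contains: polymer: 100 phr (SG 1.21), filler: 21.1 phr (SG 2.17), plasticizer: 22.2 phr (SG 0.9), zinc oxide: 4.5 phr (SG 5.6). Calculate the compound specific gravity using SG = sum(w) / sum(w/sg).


Sum of weights = 147.8
Volume contributions:
  polymer: 100/1.21 = 82.6446
  filler: 21.1/2.17 = 9.7235
  plasticizer: 22.2/0.9 = 24.6667
  zinc oxide: 4.5/5.6 = 0.8036
Sum of volumes = 117.8384
SG = 147.8 / 117.8384 = 1.254

SG = 1.254


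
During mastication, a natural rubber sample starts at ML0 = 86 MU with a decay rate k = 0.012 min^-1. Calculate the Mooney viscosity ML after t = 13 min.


ML = ML0 * exp(-k * t)
ML = 86 * exp(-0.012 * 13)
ML = 86 * 0.8556
ML = 73.58 MU

73.58 MU


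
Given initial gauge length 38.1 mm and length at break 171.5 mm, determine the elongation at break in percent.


Elongation = (Lf - L0) / L0 * 100
= (171.5 - 38.1) / 38.1 * 100
= 133.4 / 38.1 * 100
= 350.1%

350.1%


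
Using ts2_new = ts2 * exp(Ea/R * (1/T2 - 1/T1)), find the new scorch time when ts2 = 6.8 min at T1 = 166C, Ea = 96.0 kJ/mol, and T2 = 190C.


Convert temperatures: T1 = 166 + 273.15 = 439.15 K, T2 = 190 + 273.15 = 463.15 K
ts2_new = 6.8 * exp(96000 / 8.314 * (1/463.15 - 1/439.15))
1/T2 - 1/T1 = -1.1800e-04
ts2_new = 1.74 min

1.74 min


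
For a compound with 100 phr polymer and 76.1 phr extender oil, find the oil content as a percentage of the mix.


Oil % = oil / (100 + oil) * 100
= 76.1 / (100 + 76.1) * 100
= 76.1 / 176.1 * 100
= 43.21%

43.21%


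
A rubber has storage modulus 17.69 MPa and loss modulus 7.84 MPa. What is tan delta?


tan delta = E'' / E'
= 7.84 / 17.69
= 0.4432

tan delta = 0.4432


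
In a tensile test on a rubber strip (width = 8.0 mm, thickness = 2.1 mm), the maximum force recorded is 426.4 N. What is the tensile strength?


Area = width * thickness = 8.0 * 2.1 = 16.8 mm^2
TS = force / area = 426.4 / 16.8 = 25.38 MPa

25.38 MPa


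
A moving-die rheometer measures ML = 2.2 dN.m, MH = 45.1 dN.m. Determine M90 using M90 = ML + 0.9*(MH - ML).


M90 = ML + 0.9 * (MH - ML)
M90 = 2.2 + 0.9 * (45.1 - 2.2)
M90 = 2.2 + 0.9 * 42.9
M90 = 40.81 dN.m

40.81 dN.m


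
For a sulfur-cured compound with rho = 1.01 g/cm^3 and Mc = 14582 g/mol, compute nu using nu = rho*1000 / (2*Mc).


nu = rho * 1000 / (2 * Mc)
nu = 1.01 * 1000 / (2 * 14582)
nu = 1010.0 / 29164
nu = 0.0346 mol/L

0.0346 mol/L


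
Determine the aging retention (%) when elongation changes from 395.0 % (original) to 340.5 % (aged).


Retention = aged / original * 100
= 340.5 / 395.0 * 100
= 86.2%

86.2%


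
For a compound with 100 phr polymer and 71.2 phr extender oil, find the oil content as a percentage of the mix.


Oil % = oil / (100 + oil) * 100
= 71.2 / (100 + 71.2) * 100
= 71.2 / 171.2 * 100
= 41.59%

41.59%


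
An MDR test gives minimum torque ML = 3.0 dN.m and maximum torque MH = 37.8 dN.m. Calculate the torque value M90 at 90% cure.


M90 = ML + 0.9 * (MH - ML)
M90 = 3.0 + 0.9 * (37.8 - 3.0)
M90 = 3.0 + 0.9 * 34.8
M90 = 34.32 dN.m

34.32 dN.m


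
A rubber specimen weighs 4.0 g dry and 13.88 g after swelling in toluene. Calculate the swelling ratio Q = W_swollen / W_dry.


Q = W_swollen / W_dry
Q = 13.88 / 4.0
Q = 3.47

Q = 3.47


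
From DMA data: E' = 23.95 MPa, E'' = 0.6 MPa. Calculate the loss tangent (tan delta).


tan delta = E'' / E'
= 0.6 / 23.95
= 0.0251

tan delta = 0.0251


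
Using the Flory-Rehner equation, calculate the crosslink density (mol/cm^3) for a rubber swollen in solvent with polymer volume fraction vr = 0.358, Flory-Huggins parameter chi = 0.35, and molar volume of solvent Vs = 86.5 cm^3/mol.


ln(1 - vr) = ln(1 - 0.358) = -0.4432
Numerator = -((-0.4432) + 0.358 + 0.35 * 0.358^2) = 0.0403
Denominator = 86.5 * (0.358^(1/3) - 0.358/2) = 45.9366
nu = 0.0403 / 45.9366 = 8.7750e-04 mol/cm^3

8.7750e-04 mol/cm^3


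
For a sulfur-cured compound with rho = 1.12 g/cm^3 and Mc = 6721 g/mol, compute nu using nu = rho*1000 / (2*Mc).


nu = rho * 1000 / (2 * Mc)
nu = 1.12 * 1000 / (2 * 6721)
nu = 1120.0 / 13442
nu = 0.0833 mol/L

0.0833 mol/L


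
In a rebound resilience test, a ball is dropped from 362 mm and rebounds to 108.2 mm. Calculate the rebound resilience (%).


Resilience = h_rebound / h_drop * 100
= 108.2 / 362 * 100
= 29.9%

29.9%


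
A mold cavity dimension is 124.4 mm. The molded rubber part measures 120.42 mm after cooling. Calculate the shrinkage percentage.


Shrinkage = (mold - part) / mold * 100
= (124.4 - 120.42) / 124.4 * 100
= 3.98 / 124.4 * 100
= 3.2%

3.2%


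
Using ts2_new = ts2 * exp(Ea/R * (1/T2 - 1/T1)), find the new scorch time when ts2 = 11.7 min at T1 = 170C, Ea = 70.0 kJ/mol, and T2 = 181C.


Convert temperatures: T1 = 170 + 273.15 = 443.15 K, T2 = 181 + 273.15 = 454.15 K
ts2_new = 11.7 * exp(70000 / 8.314 * (1/454.15 - 1/443.15))
1/T2 - 1/T1 = -5.4657e-05
ts2_new = 7.38 min

7.38 min


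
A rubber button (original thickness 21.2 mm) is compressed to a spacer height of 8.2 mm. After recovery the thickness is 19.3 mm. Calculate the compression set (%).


CS = (t0 - recovered) / (t0 - ts) * 100
= (21.2 - 19.3) / (21.2 - 8.2) * 100
= 1.9 / 13.0 * 100
= 14.6%

14.6%


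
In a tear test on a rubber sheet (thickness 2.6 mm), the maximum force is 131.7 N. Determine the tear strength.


Tear strength = force / thickness
= 131.7 / 2.6
= 50.65 N/mm

50.65 N/mm


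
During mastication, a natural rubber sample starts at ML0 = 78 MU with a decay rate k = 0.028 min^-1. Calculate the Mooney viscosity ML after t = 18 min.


ML = ML0 * exp(-k * t)
ML = 78 * exp(-0.028 * 18)
ML = 78 * 0.6041
ML = 47.12 MU

47.12 MU


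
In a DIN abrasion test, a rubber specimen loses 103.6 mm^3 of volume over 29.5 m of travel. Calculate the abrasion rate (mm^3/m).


Rate = volume_loss / distance
= 103.6 / 29.5
= 3.512 mm^3/m

3.512 mm^3/m


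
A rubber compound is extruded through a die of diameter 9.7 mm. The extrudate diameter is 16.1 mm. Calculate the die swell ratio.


Die swell ratio = D_extrudate / D_die
= 16.1 / 9.7
= 1.66

Die swell = 1.66


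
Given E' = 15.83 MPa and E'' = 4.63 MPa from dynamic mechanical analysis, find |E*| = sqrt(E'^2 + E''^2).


|E*| = sqrt(E'^2 + E''^2)
= sqrt(15.83^2 + 4.63^2)
= sqrt(250.5889 + 21.4369)
= 16.493 MPa

16.493 MPa


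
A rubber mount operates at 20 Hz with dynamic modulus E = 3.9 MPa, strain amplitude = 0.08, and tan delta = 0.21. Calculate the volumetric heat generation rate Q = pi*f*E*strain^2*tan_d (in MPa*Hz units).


Q = pi * f * E * strain^2 * tan_d
= pi * 20 * 3.9 * 0.08^2 * 0.21
= pi * 20 * 3.9 * 0.0064 * 0.21
= 0.3293

Q = 0.3293


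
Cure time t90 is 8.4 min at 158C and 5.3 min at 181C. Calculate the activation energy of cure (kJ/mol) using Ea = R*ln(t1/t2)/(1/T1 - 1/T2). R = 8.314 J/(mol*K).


T1 = 431.15 K, T2 = 454.15 K
1/T1 - 1/T2 = 1.1746e-04
ln(t1/t2) = ln(8.4/5.3) = 0.4605
Ea = 8.314 * 0.4605 / 1.1746e-04 = 32595.9015 J/mol
Ea = 32.6 kJ/mol

32.6 kJ/mol


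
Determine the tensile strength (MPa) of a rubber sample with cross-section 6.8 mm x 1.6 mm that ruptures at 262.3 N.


Area = width * thickness = 6.8 * 1.6 = 10.88 mm^2
TS = force / area = 262.3 / 10.88 = 24.11 MPa

24.11 MPa


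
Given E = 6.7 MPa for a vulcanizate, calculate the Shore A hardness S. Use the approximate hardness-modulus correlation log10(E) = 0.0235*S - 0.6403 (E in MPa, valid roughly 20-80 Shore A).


log10(E) = 0.0235*S - 0.6403  =>  S = (log10(E) + 0.6403) / 0.0235
log10(6.7) = 0.826075
S = (0.826075 + 0.6403) / 0.0235 = 1.466375 / 0.0235
S = 62.4

Shore A = 62.4


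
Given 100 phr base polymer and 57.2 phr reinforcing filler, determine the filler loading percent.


Filler % = filler / (rubber + filler) * 100
= 57.2 / (100 + 57.2) * 100
= 57.2 / 157.2 * 100
= 36.39%

36.39%


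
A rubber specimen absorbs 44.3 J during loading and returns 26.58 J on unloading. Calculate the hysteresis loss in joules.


Hysteresis loss = loading - unloading
= 44.3 - 26.58
= 17.72 J

17.72 J


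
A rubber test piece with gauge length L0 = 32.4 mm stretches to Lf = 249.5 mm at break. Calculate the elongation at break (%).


Elongation = (Lf - L0) / L0 * 100
= (249.5 - 32.4) / 32.4 * 100
= 217.1 / 32.4 * 100
= 670.1%

670.1%


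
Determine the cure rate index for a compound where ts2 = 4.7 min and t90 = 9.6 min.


CRI = 100 / (t90 - ts2)
= 100 / (9.6 - 4.7)
= 100 / 4.9
= 20.41 min^-1

20.41 min^-1


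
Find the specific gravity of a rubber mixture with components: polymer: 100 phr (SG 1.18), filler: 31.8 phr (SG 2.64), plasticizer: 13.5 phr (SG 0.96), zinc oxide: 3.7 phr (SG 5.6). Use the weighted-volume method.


Sum of weights = 149.0
Volume contributions:
  polymer: 100/1.18 = 84.7458
  filler: 31.8/2.64 = 12.0455
  plasticizer: 13.5/0.96 = 14.0625
  zinc oxide: 3.7/5.6 = 0.6607
Sum of volumes = 111.5144
SG = 149.0 / 111.5144 = 1.336

SG = 1.336


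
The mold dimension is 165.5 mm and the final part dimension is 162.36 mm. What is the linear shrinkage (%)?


Shrinkage = (mold - part) / mold * 100
= (165.5 - 162.36) / 165.5 * 100
= 3.14 / 165.5 * 100
= 1.9%

1.9%


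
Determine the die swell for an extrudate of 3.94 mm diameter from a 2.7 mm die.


Die swell ratio = D_extrudate / D_die
= 3.94 / 2.7
= 1.459

Die swell = 1.459


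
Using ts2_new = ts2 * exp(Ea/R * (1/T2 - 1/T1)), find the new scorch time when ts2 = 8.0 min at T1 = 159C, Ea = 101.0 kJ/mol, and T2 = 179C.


Convert temperatures: T1 = 159 + 273.15 = 432.15 K, T2 = 179 + 273.15 = 452.15 K
ts2_new = 8.0 * exp(101000 / 8.314 * (1/452.15 - 1/432.15))
1/T2 - 1/T1 = -1.0236e-04
ts2_new = 2.31 min

2.31 min


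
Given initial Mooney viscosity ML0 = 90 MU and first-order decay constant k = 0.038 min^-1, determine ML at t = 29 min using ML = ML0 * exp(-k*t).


ML = ML0 * exp(-k * t)
ML = 90 * exp(-0.038 * 29)
ML = 90 * 0.3322
ML = 29.9 MU

29.9 MU


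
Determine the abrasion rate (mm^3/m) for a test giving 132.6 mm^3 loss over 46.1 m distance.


Rate = volume_loss / distance
= 132.6 / 46.1
= 2.876 mm^3/m

2.876 mm^3/m


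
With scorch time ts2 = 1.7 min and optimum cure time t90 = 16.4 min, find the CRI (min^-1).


CRI = 100 / (t90 - ts2)
= 100 / (16.4 - 1.7)
= 100 / 14.7
= 6.8 min^-1

6.8 min^-1


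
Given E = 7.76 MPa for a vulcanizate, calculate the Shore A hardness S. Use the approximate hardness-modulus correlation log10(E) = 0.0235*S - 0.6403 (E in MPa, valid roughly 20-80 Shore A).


log10(E) = 0.0235*S - 0.6403  =>  S = (log10(E) + 0.6403) / 0.0235
log10(7.76) = 0.889862
S = (0.889862 + 0.6403) / 0.0235 = 1.530162 / 0.0235
S = 65.1

Shore A = 65.1


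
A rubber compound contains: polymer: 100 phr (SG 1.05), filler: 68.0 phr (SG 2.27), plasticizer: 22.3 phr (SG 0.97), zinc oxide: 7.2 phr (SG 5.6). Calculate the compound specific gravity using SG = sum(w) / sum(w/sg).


Sum of weights = 197.5
Volume contributions:
  polymer: 100/1.05 = 95.2381
  filler: 68.0/2.27 = 29.9559
  plasticizer: 22.3/0.97 = 22.9897
  zinc oxide: 7.2/5.6 = 1.2857
Sum of volumes = 149.4694
SG = 197.5 / 149.4694 = 1.321

SG = 1.321


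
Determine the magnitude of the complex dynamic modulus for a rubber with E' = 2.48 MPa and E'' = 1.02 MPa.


|E*| = sqrt(E'^2 + E''^2)
= sqrt(2.48^2 + 1.02^2)
= sqrt(6.1504 + 1.0404)
= 2.682 MPa

2.682 MPa


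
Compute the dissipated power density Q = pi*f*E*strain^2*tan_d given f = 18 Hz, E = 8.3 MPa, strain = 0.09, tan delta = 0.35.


Q = pi * f * E * strain^2 * tan_d
= pi * 18 * 8.3 * 0.09^2 * 0.35
= pi * 18 * 8.3 * 0.0081 * 0.35
= 1.3306

Q = 1.3306


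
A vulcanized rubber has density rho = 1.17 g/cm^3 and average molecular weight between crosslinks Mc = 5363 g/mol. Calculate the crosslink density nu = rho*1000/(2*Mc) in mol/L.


nu = rho * 1000 / (2 * Mc)
nu = 1.17 * 1000 / (2 * 5363)
nu = 1170.0 / 10726
nu = 0.1091 mol/L

0.1091 mol/L


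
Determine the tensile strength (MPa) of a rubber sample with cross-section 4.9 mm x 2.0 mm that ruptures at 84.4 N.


Area = width * thickness = 4.9 * 2.0 = 9.8 mm^2
TS = force / area = 84.4 / 9.8 = 8.61 MPa

8.61 MPa


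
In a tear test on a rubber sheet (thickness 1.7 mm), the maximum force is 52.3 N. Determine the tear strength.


Tear strength = force / thickness
= 52.3 / 1.7
= 30.76 N/mm

30.76 N/mm


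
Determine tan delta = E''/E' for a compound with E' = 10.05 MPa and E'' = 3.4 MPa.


tan delta = E'' / E'
= 3.4 / 10.05
= 0.3383

tan delta = 0.3383


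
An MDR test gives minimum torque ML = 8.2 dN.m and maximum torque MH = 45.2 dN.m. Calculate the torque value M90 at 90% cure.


M90 = ML + 0.9 * (MH - ML)
M90 = 8.2 + 0.9 * (45.2 - 8.2)
M90 = 8.2 + 0.9 * 37.0
M90 = 41.5 dN.m

41.5 dN.m


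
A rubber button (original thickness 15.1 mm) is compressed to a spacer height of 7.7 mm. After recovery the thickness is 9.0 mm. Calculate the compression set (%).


CS = (t0 - recovered) / (t0 - ts) * 100
= (15.1 - 9.0) / (15.1 - 7.7) * 100
= 6.1 / 7.4 * 100
= 82.4%

82.4%


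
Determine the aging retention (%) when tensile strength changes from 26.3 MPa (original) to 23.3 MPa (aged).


Retention = aged / original * 100
= 23.3 / 26.3 * 100
= 88.6%

88.6%


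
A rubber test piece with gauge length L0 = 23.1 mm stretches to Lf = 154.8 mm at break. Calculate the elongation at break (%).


Elongation = (Lf - L0) / L0 * 100
= (154.8 - 23.1) / 23.1 * 100
= 131.7 / 23.1 * 100
= 570.1%

570.1%


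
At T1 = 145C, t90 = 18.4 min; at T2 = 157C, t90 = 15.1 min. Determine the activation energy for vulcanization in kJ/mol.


T1 = 418.15 K, T2 = 430.15 K
1/T1 - 1/T2 = 6.6716e-05
ln(t1/t2) = ln(18.4/15.1) = 0.1977
Ea = 8.314 * 0.1977 / 6.6716e-05 = 24631.4870 J/mol
Ea = 24.63 kJ/mol

24.63 kJ/mol


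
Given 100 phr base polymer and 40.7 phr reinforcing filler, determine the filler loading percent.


Filler % = filler / (rubber + filler) * 100
= 40.7 / (100 + 40.7) * 100
= 40.7 / 140.7 * 100
= 28.93%

28.93%


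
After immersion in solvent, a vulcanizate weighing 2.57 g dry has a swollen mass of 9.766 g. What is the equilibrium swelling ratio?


Q = W_swollen / W_dry
Q = 9.766 / 2.57
Q = 3.8

Q = 3.8


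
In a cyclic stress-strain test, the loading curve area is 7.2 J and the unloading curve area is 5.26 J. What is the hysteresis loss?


Hysteresis loss = loading - unloading
= 7.2 - 5.26
= 1.94 J

1.94 J


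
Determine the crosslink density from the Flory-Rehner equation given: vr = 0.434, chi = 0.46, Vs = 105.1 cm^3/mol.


ln(1 - vr) = ln(1 - 0.434) = -0.5692
Numerator = -((-0.5692) + 0.434 + 0.46 * 0.434^2) = 0.0485
Denominator = 105.1 * (0.434^(1/3) - 0.434/2) = 56.7663
nu = 0.0485 / 56.7663 = 8.5469e-04 mol/cm^3

8.5469e-04 mol/cm^3


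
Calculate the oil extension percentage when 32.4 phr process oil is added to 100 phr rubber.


Oil % = oil / (100 + oil) * 100
= 32.4 / (100 + 32.4) * 100
= 32.4 / 132.4 * 100
= 24.47%

24.47%


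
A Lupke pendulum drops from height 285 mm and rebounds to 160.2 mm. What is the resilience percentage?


Resilience = h_rebound / h_drop * 100
= 160.2 / 285 * 100
= 56.2%

56.2%


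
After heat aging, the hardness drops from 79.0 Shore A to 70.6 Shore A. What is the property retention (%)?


Retention = aged / original * 100
= 70.6 / 79.0 * 100
= 89.4%

89.4%


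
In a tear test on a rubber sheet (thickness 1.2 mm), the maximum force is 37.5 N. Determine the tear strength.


Tear strength = force / thickness
= 37.5 / 1.2
= 31.25 N/mm

31.25 N/mm


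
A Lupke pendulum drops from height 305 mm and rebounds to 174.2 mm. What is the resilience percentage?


Resilience = h_rebound / h_drop * 100
= 174.2 / 305 * 100
= 57.1%

57.1%


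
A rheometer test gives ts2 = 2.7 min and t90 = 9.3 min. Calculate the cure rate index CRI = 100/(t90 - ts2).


CRI = 100 / (t90 - ts2)
= 100 / (9.3 - 2.7)
= 100 / 6.6
= 15.15 min^-1

15.15 min^-1


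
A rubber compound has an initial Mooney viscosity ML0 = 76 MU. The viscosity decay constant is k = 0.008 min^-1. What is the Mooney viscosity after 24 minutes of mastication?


ML = ML0 * exp(-k * t)
ML = 76 * exp(-0.008 * 24)
ML = 76 * 0.8253
ML = 62.72 MU

62.72 MU


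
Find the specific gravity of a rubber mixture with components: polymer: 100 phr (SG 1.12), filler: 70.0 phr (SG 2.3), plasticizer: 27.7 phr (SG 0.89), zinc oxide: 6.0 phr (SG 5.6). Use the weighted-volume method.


Sum of weights = 203.7
Volume contributions:
  polymer: 100/1.12 = 89.2857
  filler: 70.0/2.3 = 30.4348
  plasticizer: 27.7/0.89 = 31.1236
  zinc oxide: 6.0/5.6 = 1.0714
Sum of volumes = 151.9155
SG = 203.7 / 151.9155 = 1.341

SG = 1.341


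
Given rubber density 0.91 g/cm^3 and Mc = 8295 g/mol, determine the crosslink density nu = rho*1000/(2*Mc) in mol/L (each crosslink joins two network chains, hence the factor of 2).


nu = rho * 1000 / (2 * Mc)
nu = 0.91 * 1000 / (2 * 8295)
nu = 910.0 / 16590
nu = 0.0549 mol/L

0.0549 mol/L


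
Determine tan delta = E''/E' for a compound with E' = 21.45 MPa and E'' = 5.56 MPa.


tan delta = E'' / E'
= 5.56 / 21.45
= 0.2592

tan delta = 0.2592


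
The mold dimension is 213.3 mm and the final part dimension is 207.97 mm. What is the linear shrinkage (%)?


Shrinkage = (mold - part) / mold * 100
= (213.3 - 207.97) / 213.3 * 100
= 5.33 / 213.3 * 100
= 2.5%

2.5%


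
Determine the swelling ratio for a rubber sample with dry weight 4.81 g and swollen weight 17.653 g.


Q = W_swollen / W_dry
Q = 17.653 / 4.81
Q = 3.67

Q = 3.67


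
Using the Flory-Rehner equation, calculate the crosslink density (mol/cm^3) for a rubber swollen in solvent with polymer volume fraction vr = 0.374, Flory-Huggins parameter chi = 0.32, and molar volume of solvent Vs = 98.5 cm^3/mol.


ln(1 - vr) = ln(1 - 0.374) = -0.4684
Numerator = -((-0.4684) + 0.374 + 0.32 * 0.374^2) = 0.0496
Denominator = 98.5 * (0.374^(1/3) - 0.374/2) = 52.5481
nu = 0.0496 / 52.5481 = 9.4475e-04 mol/cm^3

9.4475e-04 mol/cm^3


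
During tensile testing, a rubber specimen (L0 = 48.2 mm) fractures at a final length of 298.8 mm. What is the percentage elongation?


Elongation = (Lf - L0) / L0 * 100
= (298.8 - 48.2) / 48.2 * 100
= 250.6 / 48.2 * 100
= 519.9%

519.9%


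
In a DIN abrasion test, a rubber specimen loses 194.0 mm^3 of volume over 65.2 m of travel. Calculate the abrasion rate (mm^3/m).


Rate = volume_loss / distance
= 194.0 / 65.2
= 2.975 mm^3/m

2.975 mm^3/m


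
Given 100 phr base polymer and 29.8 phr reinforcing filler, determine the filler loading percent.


Filler % = filler / (rubber + filler) * 100
= 29.8 / (100 + 29.8) * 100
= 29.8 / 129.8 * 100
= 22.96%

22.96%


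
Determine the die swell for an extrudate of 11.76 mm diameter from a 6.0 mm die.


Die swell ratio = D_extrudate / D_die
= 11.76 / 6.0
= 1.96

Die swell = 1.96


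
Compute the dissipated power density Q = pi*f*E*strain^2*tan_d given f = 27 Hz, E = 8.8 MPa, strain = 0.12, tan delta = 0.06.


Q = pi * f * E * strain^2 * tan_d
= pi * 27 * 8.8 * 0.12^2 * 0.06
= pi * 27 * 8.8 * 0.0144 * 0.06
= 0.6449

Q = 0.6449


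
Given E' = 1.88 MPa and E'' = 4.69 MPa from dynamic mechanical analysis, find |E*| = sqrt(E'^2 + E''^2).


|E*| = sqrt(E'^2 + E''^2)
= sqrt(1.88^2 + 4.69^2)
= sqrt(3.5344 + 21.9961)
= 5.053 MPa

5.053 MPa


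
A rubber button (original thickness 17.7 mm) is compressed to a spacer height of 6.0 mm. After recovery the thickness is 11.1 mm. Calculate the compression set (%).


CS = (t0 - recovered) / (t0 - ts) * 100
= (17.7 - 11.1) / (17.7 - 6.0) * 100
= 6.6 / 11.7 * 100
= 56.4%

56.4%


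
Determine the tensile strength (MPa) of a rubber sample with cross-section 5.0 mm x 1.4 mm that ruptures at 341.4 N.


Area = width * thickness = 5.0 * 1.4 = 7.0 mm^2
TS = force / area = 341.4 / 7.0 = 48.77 MPa

48.77 MPa


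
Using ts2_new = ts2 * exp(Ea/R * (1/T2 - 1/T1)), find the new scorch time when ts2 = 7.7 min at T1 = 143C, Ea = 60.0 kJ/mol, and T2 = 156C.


Convert temperatures: T1 = 143 + 273.15 = 416.15 K, T2 = 156 + 273.15 = 429.15 K
ts2_new = 7.7 * exp(60000 / 8.314 * (1/429.15 - 1/416.15))
1/T2 - 1/T1 = -7.2792e-05
ts2_new = 4.55 min

4.55 min


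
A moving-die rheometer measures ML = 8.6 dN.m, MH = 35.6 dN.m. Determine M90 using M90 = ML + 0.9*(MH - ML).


M90 = ML + 0.9 * (MH - ML)
M90 = 8.6 + 0.9 * (35.6 - 8.6)
M90 = 8.6 + 0.9 * 27.0
M90 = 32.9 dN.m

32.9 dN.m


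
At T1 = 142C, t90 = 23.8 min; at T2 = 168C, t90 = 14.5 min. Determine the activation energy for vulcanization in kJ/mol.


T1 = 415.15 K, T2 = 441.15 K
1/T1 - 1/T2 = 1.4197e-04
ln(t1/t2) = ln(23.8/14.5) = 0.4955
Ea = 8.314 * 0.4955 / 1.4197e-04 = 29020.4422 J/mol
Ea = 29.02 kJ/mol

29.02 kJ/mol


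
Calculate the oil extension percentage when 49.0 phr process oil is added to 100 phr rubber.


Oil % = oil / (100 + oil) * 100
= 49.0 / (100 + 49.0) * 100
= 49.0 / 149.0 * 100
= 32.89%

32.89%


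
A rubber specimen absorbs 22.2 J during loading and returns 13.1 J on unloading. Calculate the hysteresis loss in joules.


Hysteresis loss = loading - unloading
= 22.2 - 13.1
= 9.1 J

9.1 J


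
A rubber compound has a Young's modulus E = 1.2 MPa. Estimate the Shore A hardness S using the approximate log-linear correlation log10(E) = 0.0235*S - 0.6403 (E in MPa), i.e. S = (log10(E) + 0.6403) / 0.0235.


log10(E) = 0.0235*S - 0.6403  =>  S = (log10(E) + 0.6403) / 0.0235
log10(1.2) = 0.079181
S = (0.079181 + 0.6403) / 0.0235 = 0.719481 / 0.0235
S = 30.6

Shore A = 30.6


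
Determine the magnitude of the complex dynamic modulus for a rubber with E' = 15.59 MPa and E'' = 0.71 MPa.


|E*| = sqrt(E'^2 + E''^2)
= sqrt(15.59^2 + 0.71^2)
= sqrt(243.0481 + 0.5041)
= 15.606 MPa

15.606 MPa


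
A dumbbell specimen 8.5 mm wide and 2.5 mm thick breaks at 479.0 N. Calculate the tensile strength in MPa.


Area = width * thickness = 8.5 * 2.5 = 21.25 mm^2
TS = force / area = 479.0 / 21.25 = 22.54 MPa

22.54 MPa


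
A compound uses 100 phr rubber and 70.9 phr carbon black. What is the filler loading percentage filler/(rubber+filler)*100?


Filler % = filler / (rubber + filler) * 100
= 70.9 / (100 + 70.9) * 100
= 70.9 / 170.9 * 100
= 41.49%

41.49%


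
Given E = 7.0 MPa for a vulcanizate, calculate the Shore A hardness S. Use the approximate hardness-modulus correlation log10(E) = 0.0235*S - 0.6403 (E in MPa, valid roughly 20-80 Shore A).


log10(E) = 0.0235*S - 0.6403  =>  S = (log10(E) + 0.6403) / 0.0235
log10(7.0) = 0.845098
S = (0.845098 + 0.6403) / 0.0235 = 1.485398 / 0.0235
S = 63.2

Shore A = 63.2


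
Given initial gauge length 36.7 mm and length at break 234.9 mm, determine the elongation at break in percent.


Elongation = (Lf - L0) / L0 * 100
= (234.9 - 36.7) / 36.7 * 100
= 198.2 / 36.7 * 100
= 540.1%

540.1%


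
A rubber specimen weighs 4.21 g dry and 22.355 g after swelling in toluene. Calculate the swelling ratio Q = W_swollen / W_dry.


Q = W_swollen / W_dry
Q = 22.355 / 4.21
Q = 5.31

Q = 5.31


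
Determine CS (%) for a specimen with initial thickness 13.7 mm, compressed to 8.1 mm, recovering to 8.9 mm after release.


CS = (t0 - recovered) / (t0 - ts) * 100
= (13.7 - 8.9) / (13.7 - 8.1) * 100
= 4.8 / 5.6 * 100
= 85.7%

85.7%


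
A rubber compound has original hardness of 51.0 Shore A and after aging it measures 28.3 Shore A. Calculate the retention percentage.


Retention = aged / original * 100
= 28.3 / 51.0 * 100
= 55.5%

55.5%


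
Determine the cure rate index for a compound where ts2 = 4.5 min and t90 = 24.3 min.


CRI = 100 / (t90 - ts2)
= 100 / (24.3 - 4.5)
= 100 / 19.8
= 5.05 min^-1

5.05 min^-1


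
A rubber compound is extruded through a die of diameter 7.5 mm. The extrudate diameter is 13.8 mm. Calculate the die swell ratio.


Die swell ratio = D_extrudate / D_die
= 13.8 / 7.5
= 1.84

Die swell = 1.84


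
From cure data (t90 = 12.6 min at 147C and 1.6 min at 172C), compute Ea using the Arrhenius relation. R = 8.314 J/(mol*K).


T1 = 420.15 K, T2 = 445.15 K
1/T1 - 1/T2 = 1.3367e-04
ln(t1/t2) = ln(12.6/1.6) = 2.0637
Ea = 8.314 * 2.0637 / 1.3367e-04 = 128358.8706 J/mol
Ea = 128.36 kJ/mol

128.36 kJ/mol


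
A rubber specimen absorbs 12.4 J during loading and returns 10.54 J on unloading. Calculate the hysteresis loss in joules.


Hysteresis loss = loading - unloading
= 12.4 - 10.54
= 1.86 J

1.86 J


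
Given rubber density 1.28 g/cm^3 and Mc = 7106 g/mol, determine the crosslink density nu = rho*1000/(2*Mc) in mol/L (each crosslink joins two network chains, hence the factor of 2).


nu = rho * 1000 / (2 * Mc)
nu = 1.28 * 1000 / (2 * 7106)
nu = 1280.0 / 14212
nu = 0.0901 mol/L

0.0901 mol/L


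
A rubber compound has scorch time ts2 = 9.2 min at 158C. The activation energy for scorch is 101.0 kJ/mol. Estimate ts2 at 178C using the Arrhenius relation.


Convert temperatures: T1 = 158 + 273.15 = 431.15 K, T2 = 178 + 273.15 = 451.15 K
ts2_new = 9.2 * exp(101000 / 8.314 * (1/451.15 - 1/431.15))
1/T2 - 1/T1 = -1.0282e-04
ts2_new = 2.64 min

2.64 min


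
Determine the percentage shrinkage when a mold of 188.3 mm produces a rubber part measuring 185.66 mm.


Shrinkage = (mold - part) / mold * 100
= (188.3 - 185.66) / 188.3 * 100
= 2.64 / 188.3 * 100
= 1.4%

1.4%


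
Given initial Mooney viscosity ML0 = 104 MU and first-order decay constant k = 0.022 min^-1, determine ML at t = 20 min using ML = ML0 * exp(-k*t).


ML = ML0 * exp(-k * t)
ML = 104 * exp(-0.022 * 20)
ML = 104 * 0.6440
ML = 66.98 MU

66.98 MU


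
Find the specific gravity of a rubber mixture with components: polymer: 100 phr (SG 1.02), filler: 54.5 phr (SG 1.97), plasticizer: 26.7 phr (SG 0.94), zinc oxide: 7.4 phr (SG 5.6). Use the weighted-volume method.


Sum of weights = 188.6
Volume contributions:
  polymer: 100/1.02 = 98.0392
  filler: 54.5/1.97 = 27.6650
  plasticizer: 26.7/0.94 = 28.4043
  zinc oxide: 7.4/5.6 = 1.3214
Sum of volumes = 155.4299
SG = 188.6 / 155.4299 = 1.213

SG = 1.213


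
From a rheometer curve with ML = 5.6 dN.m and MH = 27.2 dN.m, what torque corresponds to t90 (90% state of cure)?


M90 = ML + 0.9 * (MH - ML)
M90 = 5.6 + 0.9 * (27.2 - 5.6)
M90 = 5.6 + 0.9 * 21.6
M90 = 25.04 dN.m

25.04 dN.m


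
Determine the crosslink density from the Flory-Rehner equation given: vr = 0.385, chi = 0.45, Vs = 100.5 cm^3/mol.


ln(1 - vr) = ln(1 - 0.385) = -0.4861
Numerator = -((-0.4861) + 0.385 + 0.45 * 0.385^2) = 0.0344
Denominator = 100.5 * (0.385^(1/3) - 0.385/2) = 53.7654
nu = 0.0344 / 53.7654 = 6.4041e-04 mol/cm^3

6.4041e-04 mol/cm^3


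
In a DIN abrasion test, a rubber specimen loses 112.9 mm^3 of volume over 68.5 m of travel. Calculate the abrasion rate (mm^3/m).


Rate = volume_loss / distance
= 112.9 / 68.5
= 1.648 mm^3/m

1.648 mm^3/m


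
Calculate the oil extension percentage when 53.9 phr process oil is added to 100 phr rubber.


Oil % = oil / (100 + oil) * 100
= 53.9 / (100 + 53.9) * 100
= 53.9 / 153.9 * 100
= 35.02%

35.02%


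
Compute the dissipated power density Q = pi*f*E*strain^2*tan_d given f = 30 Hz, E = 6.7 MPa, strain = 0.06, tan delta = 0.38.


Q = pi * f * E * strain^2 * tan_d
= pi * 30 * 6.7 * 0.06^2 * 0.38
= pi * 30 * 6.7 * 0.0036 * 0.38
= 0.8638

Q = 0.8638


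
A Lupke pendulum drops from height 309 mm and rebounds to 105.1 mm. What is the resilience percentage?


Resilience = h_rebound / h_drop * 100
= 105.1 / 309 * 100
= 34.0%

34.0%


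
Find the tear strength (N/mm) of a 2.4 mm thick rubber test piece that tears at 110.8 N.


Tear strength = force / thickness
= 110.8 / 2.4
= 46.17 N/mm

46.17 N/mm


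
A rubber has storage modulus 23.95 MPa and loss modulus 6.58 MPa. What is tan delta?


tan delta = E'' / E'
= 6.58 / 23.95
= 0.2747

tan delta = 0.2747


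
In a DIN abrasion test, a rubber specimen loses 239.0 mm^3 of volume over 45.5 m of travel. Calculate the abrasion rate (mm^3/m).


Rate = volume_loss / distance
= 239.0 / 45.5
= 5.253 mm^3/m

5.253 mm^3/m


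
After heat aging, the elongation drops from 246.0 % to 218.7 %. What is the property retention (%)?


Retention = aged / original * 100
= 218.7 / 246.0 * 100
= 88.9%

88.9%


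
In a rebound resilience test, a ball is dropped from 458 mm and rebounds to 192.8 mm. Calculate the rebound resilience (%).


Resilience = h_rebound / h_drop * 100
= 192.8 / 458 * 100
= 42.1%

42.1%


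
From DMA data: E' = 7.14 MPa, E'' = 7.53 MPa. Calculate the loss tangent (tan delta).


tan delta = E'' / E'
= 7.53 / 7.14
= 1.0546

tan delta = 1.0546


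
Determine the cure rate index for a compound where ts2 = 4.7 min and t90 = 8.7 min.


CRI = 100 / (t90 - ts2)
= 100 / (8.7 - 4.7)
= 100 / 4.0
= 25.0 min^-1

25.0 min^-1


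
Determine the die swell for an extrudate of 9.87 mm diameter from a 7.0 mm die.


Die swell ratio = D_extrudate / D_die
= 9.87 / 7.0
= 1.41

Die swell = 1.41


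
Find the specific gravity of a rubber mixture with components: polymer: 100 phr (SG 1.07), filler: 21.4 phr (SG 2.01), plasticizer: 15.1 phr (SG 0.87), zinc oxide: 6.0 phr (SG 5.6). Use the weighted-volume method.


Sum of weights = 142.5
Volume contributions:
  polymer: 100/1.07 = 93.4579
  filler: 21.4/2.01 = 10.6468
  plasticizer: 15.1/0.87 = 17.3563
  zinc oxide: 6.0/5.6 = 1.0714
Sum of volumes = 122.5325
SG = 142.5 / 122.5325 = 1.163

SG = 1.163


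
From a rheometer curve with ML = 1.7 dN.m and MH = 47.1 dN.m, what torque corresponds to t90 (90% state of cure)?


M90 = ML + 0.9 * (MH - ML)
M90 = 1.7 + 0.9 * (47.1 - 1.7)
M90 = 1.7 + 0.9 * 45.4
M90 = 42.56 dN.m

42.56 dN.m


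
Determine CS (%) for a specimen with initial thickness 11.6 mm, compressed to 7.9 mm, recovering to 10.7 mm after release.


CS = (t0 - recovered) / (t0 - ts) * 100
= (11.6 - 10.7) / (11.6 - 7.9) * 100
= 0.9 / 3.7 * 100
= 24.3%

24.3%


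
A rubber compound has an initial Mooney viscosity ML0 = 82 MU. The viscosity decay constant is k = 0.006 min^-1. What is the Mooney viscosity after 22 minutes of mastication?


ML = ML0 * exp(-k * t)
ML = 82 * exp(-0.006 * 22)
ML = 82 * 0.8763
ML = 71.86 MU

71.86 MU


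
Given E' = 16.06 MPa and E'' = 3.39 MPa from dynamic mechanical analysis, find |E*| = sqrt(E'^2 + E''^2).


|E*| = sqrt(E'^2 + E''^2)
= sqrt(16.06^2 + 3.39^2)
= sqrt(257.9236 + 11.4921)
= 16.414 MPa

16.414 MPa


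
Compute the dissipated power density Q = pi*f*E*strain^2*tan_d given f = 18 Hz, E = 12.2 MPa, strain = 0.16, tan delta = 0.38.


Q = pi * f * E * strain^2 * tan_d
= pi * 18 * 12.2 * 0.16^2 * 0.38
= pi * 18 * 12.2 * 0.0256 * 0.38
= 6.7113

Q = 6.7113


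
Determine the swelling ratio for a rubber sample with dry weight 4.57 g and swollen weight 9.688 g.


Q = W_swollen / W_dry
Q = 9.688 / 4.57
Q = 2.12

Q = 2.12


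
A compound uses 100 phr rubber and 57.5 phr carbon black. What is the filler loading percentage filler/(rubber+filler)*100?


Filler % = filler / (rubber + filler) * 100
= 57.5 / (100 + 57.5) * 100
= 57.5 / 157.5 * 100
= 36.51%

36.51%


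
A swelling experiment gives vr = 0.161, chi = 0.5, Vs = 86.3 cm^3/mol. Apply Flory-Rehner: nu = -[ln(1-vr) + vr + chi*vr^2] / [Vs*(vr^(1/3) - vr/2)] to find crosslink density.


ln(1 - vr) = ln(1 - 0.161) = -0.1755
Numerator = -((-0.1755) + 0.161 + 0.5 * 0.161^2) = 0.0016
Denominator = 86.3 * (0.161^(1/3) - 0.161/2) = 40.0011
nu = 0.0016 / 40.0011 = 3.9601e-05 mol/cm^3

3.9601e-05 mol/cm^3


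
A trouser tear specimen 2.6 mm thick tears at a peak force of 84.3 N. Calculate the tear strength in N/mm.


Tear strength = force / thickness
= 84.3 / 2.6
= 32.42 N/mm

32.42 N/mm


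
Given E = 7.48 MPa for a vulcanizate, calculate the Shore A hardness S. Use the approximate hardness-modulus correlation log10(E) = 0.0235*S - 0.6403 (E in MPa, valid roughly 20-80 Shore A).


log10(E) = 0.0235*S - 0.6403  =>  S = (log10(E) + 0.6403) / 0.0235
log10(7.48) = 0.873902
S = (0.873902 + 0.6403) / 0.0235 = 1.514202 / 0.0235
S = 64.4

Shore A = 64.4


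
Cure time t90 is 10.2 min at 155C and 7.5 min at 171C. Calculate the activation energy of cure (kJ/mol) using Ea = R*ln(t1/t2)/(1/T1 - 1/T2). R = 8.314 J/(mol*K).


T1 = 428.15 K, T2 = 444.15 K
1/T1 - 1/T2 = 8.4138e-05
ln(t1/t2) = ln(10.2/7.5) = 0.3075
Ea = 8.314 * 0.3075 / 8.4138e-05 = 30383.5953 J/mol
Ea = 30.38 kJ/mol

30.38 kJ/mol


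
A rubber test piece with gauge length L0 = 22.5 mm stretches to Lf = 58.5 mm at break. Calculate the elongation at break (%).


Elongation = (Lf - L0) / L0 * 100
= (58.5 - 22.5) / 22.5 * 100
= 36.0 / 22.5 * 100
= 160.0%

160.0%


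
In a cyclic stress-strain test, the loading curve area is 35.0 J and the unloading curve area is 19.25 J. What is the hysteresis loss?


Hysteresis loss = loading - unloading
= 35.0 - 19.25
= 15.75 J

15.75 J


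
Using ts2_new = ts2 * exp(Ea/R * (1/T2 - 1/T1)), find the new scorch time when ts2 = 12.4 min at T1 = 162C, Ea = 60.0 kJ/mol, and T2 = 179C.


Convert temperatures: T1 = 162 + 273.15 = 435.15 K, T2 = 179 + 273.15 = 452.15 K
ts2_new = 12.4 * exp(60000 / 8.314 * (1/452.15 - 1/435.15))
1/T2 - 1/T1 = -8.6403e-05
ts2_new = 6.65 min

6.65 min


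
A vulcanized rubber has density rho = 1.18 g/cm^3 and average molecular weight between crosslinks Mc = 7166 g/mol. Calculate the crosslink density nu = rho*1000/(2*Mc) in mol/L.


nu = rho * 1000 / (2 * Mc)
nu = 1.18 * 1000 / (2 * 7166)
nu = 1180.0 / 14332
nu = 0.0823 mol/L

0.0823 mol/L


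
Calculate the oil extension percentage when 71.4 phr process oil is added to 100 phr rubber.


Oil % = oil / (100 + oil) * 100
= 71.4 / (100 + 71.4) * 100
= 71.4 / 171.4 * 100
= 41.66%

41.66%


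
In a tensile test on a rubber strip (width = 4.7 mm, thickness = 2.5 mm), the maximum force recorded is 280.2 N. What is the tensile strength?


Area = width * thickness = 4.7 * 2.5 = 11.75 mm^2
TS = force / area = 280.2 / 11.75 = 23.85 MPa

23.85 MPa


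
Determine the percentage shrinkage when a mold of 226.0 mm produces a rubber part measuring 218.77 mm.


Shrinkage = (mold - part) / mold * 100
= (226.0 - 218.77) / 226.0 * 100
= 7.23 / 226.0 * 100
= 3.2%

3.2%


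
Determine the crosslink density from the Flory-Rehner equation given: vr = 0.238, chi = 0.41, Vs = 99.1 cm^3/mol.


ln(1 - vr) = ln(1 - 0.238) = -0.2718
Numerator = -((-0.2718) + 0.238 + 0.41 * 0.238^2) = 0.0106
Denominator = 99.1 * (0.238^(1/3) - 0.238/2) = 49.6209
nu = 0.0106 / 49.6209 = 2.1331e-04 mol/cm^3

2.1331e-04 mol/cm^3


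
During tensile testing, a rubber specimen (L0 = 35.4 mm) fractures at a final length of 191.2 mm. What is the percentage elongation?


Elongation = (Lf - L0) / L0 * 100
= (191.2 - 35.4) / 35.4 * 100
= 155.8 / 35.4 * 100
= 440.1%

440.1%


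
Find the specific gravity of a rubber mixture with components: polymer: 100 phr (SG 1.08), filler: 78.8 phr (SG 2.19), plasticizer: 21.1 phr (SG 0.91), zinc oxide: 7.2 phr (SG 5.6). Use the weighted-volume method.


Sum of weights = 207.1
Volume contributions:
  polymer: 100/1.08 = 92.5926
  filler: 78.8/2.19 = 35.9817
  plasticizer: 21.1/0.91 = 23.1868
  zinc oxide: 7.2/5.6 = 1.2857
Sum of volumes = 153.0469
SG = 207.1 / 153.0469 = 1.353

SG = 1.353


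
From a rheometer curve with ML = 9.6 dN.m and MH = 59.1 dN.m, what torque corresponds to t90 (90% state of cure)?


M90 = ML + 0.9 * (MH - ML)
M90 = 9.6 + 0.9 * (59.1 - 9.6)
M90 = 9.6 + 0.9 * 49.5
M90 = 54.15 dN.m

54.15 dN.m


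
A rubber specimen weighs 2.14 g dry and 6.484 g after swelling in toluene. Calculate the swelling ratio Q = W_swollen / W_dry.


Q = W_swollen / W_dry
Q = 6.484 / 2.14
Q = 3.03

Q = 3.03


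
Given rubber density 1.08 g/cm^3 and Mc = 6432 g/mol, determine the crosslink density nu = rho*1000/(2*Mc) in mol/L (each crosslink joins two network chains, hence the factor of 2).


nu = rho * 1000 / (2 * Mc)
nu = 1.08 * 1000 / (2 * 6432)
nu = 1080.0 / 12864
nu = 0.0840 mol/L

0.0840 mol/L


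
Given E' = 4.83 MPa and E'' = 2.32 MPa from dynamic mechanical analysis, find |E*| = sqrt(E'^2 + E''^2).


|E*| = sqrt(E'^2 + E''^2)
= sqrt(4.83^2 + 2.32^2)
= sqrt(23.3289 + 5.3824)
= 5.358 MPa

5.358 MPa
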